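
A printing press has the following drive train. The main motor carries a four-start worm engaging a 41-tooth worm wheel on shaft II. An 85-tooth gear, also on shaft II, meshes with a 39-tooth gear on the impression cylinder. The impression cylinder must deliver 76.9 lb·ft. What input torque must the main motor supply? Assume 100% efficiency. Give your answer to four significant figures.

Overall ratio R = 10.25 × 0.45882 = 4.7029.
Input torque = output torque / R = 76.9 / 4.7029 = 16.351 lb·ft.

16.35 lb·ft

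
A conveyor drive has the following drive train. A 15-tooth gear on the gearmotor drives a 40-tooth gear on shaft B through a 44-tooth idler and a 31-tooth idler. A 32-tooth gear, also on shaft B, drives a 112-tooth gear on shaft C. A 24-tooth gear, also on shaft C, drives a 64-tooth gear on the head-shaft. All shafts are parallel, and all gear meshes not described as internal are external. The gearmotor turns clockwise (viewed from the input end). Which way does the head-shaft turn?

counterclockwise

the gearmotor → shaft B: driver → idler → idler → driven is 3 external meshes, 3 reversals → CCW.
shaft B → shaft C: external mesh, 1 reversal → CW.
shaft C → the head-shaft: external mesh, 1 reversal → CCW.
5 reversals in total — an odd number — so the head-shaft turns opposite to the gearmotor.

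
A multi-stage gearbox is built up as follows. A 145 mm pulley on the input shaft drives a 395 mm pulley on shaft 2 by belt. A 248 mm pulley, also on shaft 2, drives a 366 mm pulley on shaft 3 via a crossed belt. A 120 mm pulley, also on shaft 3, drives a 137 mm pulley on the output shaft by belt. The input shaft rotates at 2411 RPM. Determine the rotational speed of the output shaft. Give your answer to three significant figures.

belt 395/145 = 2.7241 → 2411/2.7241 = 885.05 RPM
belt 366/248 = 1.4758 → 885.05/1.4758 = 599.71 RPM
belt 137/120 = 1.1417 → 599.71/1.1417 = 525.29 RPM

525 RPM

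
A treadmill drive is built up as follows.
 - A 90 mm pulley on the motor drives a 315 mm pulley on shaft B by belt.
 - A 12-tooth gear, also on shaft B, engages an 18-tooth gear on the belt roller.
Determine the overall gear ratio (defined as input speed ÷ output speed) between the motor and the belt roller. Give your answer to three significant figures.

5.25

Each stage contributes driven/driver: belt 315/90 = 3.5, gear mesh 18/12 = 1.5.
Overall: 3.5 × 1.5 = 5.25.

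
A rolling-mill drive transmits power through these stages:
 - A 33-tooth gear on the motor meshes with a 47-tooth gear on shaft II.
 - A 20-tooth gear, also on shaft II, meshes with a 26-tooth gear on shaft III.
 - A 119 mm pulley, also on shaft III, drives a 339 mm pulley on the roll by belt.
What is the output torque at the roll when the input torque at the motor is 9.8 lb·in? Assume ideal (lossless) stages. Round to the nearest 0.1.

After the gear mesh (47/33): 9.8 × 1.4242 = 13.958 lb·in
After the gear mesh (26/20): 13.958 × 1.3 = 18.145 lb·in
After the belt (339/119): 18.145 × 2.8487 = 51.69 lb·in

51.7 lb·in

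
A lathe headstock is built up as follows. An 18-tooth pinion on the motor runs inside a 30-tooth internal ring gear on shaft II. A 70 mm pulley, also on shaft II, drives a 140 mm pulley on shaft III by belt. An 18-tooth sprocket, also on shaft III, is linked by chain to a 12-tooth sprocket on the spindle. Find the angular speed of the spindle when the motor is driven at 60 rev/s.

27 rev/s

Internal gear: ratio = 30/18 = 1.6667, so shaft II turns at 60 / 1.6667 = 36 rev/s.
Belt: ratio = 140/70 = 2, so shaft III turns at 36 / 2 = 18 rev/s.
Chain: ratio = 12/18 = 0.66667, so the spindle turns at 18 / 0.66667 = 27 rev/s.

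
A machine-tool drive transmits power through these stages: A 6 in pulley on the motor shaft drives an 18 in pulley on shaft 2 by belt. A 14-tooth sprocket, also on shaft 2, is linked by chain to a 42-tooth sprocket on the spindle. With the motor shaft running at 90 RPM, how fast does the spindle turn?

10 RPM

the motor shaft → shaft 2 (belt, 18/6): 90 ÷ 3 = 30 RPM
shaft 2 → the spindle (chain, 42/14): 30 ÷ 3 = 10 RPM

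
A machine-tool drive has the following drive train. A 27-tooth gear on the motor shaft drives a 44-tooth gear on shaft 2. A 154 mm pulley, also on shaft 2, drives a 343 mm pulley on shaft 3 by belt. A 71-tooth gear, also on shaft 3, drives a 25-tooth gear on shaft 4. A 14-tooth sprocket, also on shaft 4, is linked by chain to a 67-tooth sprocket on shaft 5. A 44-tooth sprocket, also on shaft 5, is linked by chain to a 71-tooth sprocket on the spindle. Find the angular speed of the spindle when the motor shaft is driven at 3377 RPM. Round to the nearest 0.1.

the motor shaft → shaft 2 (gear mesh, 44/27): 3377 ÷ 1.6296 = 2072.2 RPM
shaft 2 → shaft 3 (belt, 343/154): 2072.2 ÷ 2.2273 = 930.4 RPM
shaft 3 → shaft 4 (gear mesh, 25/71): 930.4 ÷ 0.35211 = 2642.3 RPM
shaft 4 → shaft 5 (chain, 67/14): 2642.3 ÷ 4.7857 = 552.13 RPM
shaft 5 → the spindle (chain, 71/44): 552.13 ÷ 1.6136 = 342.16 RPM

342.2 RPM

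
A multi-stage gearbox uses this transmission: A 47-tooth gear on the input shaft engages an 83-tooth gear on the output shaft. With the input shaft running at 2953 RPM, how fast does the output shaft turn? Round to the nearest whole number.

1672 RPM

gear mesh 83/47 = 1.766 → 2953/1.766 = 1672.2 RPM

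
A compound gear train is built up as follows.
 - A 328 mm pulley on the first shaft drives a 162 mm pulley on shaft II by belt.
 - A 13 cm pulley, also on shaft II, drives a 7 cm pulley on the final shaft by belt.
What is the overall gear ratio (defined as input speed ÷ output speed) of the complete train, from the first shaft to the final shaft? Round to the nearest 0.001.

Each stage contributes driven/driver: belt 162/328 = 0.4939, belt 7/13 = 0.53846.
Overall: 0.4939 × 0.53846 = 0.26595.

0.266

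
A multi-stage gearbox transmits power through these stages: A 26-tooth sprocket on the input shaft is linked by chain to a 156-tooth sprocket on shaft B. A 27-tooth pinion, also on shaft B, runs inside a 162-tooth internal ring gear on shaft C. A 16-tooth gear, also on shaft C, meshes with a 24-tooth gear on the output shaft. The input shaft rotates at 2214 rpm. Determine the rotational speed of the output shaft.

Chain: ratio = 156/26 = 6, so shaft B turns at 2214 / 6 = 369 rpm.
Internal gear: ratio = 162/27 = 6, so shaft C turns at 369 / 6 = 61.5 rpm.
Gear mesh: ratio = 24/16 = 1.5, so the output shaft turns at 61.5 / 1.5 = 41 rpm.

41 rpm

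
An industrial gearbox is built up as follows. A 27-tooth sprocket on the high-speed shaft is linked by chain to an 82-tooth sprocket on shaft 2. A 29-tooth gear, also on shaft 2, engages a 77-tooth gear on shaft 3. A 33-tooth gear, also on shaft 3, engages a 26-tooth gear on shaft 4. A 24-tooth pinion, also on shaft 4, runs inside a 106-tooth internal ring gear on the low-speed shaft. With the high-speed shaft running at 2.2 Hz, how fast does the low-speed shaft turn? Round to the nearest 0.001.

0.078 Hz

Chain: ratio = 82/27 = 3.037, so shaft 2 turns at 2.2 / 3.037 = 0.72439 Hz.
Gear mesh: ratio = 77/29 = 2.6552, so shaft 3 turns at 0.72439 / 2.6552 = 0.27282 Hz.
Gear mesh: ratio = 26/33 = 0.78788, so shaft 4 turns at 0.27282 / 0.78788 = 0.34627 Hz.
Internal gear: ratio = 106/24 = 4.4167, so the low-speed shaft turns at 0.34627 / 4.4167 = 0.078402 Hz.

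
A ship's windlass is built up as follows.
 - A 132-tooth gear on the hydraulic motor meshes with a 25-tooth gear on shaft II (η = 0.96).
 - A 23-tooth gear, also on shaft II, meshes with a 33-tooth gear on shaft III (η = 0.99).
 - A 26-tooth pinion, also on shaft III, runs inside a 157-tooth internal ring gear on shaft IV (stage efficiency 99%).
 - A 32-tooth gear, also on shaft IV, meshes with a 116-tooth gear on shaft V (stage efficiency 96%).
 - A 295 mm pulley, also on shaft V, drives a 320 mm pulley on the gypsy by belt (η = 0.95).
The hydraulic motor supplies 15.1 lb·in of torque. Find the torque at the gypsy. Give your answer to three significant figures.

Gear mesh: ratio = 25/132 = 0.18939; torque at shaft II = 15.1 × 0.18939 × 0.96 = 2.7455 lb·in.
Gear mesh: ratio = 33/23 = 1.4348; torque at shaft III = 2.7455 × 1.4348 × 0.99 = 3.8997 lb·in.
Internal gear: ratio = 157/26 = 6.0385; torque at shaft IV = 3.8997 × 6.0385 × 0.99 = 23.313 lb·in.
Gear mesh: ratio = 116/32 = 3.625; torque at shaft V = 23.313 × 3.625 × 0.96 = 81.129 lb·in.
Belt: ratio = 320/295 = 1.0847; torque at the gypsy = 81.129 × 1.0847 × 0.95 = 83.604 lb·in.

83.6 lb·in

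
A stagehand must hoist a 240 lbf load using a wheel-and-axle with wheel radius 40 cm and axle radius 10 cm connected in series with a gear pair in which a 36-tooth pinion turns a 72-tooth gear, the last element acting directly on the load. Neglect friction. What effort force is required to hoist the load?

Wheel-and-axle MA = R/r = 40/10 = 4.
Gear pair MA = 72/36 = 2.
Combined ideal MA = 4 × 2 = 8.
Effort = load / MA = 240 / 8 = 30 lbf.

30 lbf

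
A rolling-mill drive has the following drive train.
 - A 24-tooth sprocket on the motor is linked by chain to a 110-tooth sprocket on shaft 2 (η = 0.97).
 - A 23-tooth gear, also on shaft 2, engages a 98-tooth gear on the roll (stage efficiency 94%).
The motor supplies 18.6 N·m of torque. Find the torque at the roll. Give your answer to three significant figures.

Chain: ratio = 110/24 = 4.5833; torque at shaft 2 = 18.6 × 4.5833 × 0.97 = 82.692 N·m.
Gear mesh: ratio = 98/23 = 4.2609; torque at the roll = 82.692 × 4.2609 × 0.94 = 331.2 N·m.

331 N·m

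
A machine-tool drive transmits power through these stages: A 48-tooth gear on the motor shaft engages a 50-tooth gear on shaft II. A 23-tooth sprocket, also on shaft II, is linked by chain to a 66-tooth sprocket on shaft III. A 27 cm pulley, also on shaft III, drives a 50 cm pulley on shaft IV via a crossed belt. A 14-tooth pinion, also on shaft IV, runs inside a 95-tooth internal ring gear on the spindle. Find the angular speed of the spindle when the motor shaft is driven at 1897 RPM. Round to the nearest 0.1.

Gear mesh: ratio = 50/48 = 1.0417, so shaft II turns at 1897 / 1.0417 = 1821.1 RPM.
Chain: ratio = 66/23 = 2.8696, so shaft III turns at 1821.1 / 2.8696 = 634.63 RPM.
Belt: ratio = 50/27 = 1.8519, so shaft IV turns at 634.63 / 1.8519 = 342.7 RPM.
Internal gear: ratio = 95/14 = 6.7857, so the spindle turns at 342.7 / 6.7857 = 50.503 RPM.

50.5 RPM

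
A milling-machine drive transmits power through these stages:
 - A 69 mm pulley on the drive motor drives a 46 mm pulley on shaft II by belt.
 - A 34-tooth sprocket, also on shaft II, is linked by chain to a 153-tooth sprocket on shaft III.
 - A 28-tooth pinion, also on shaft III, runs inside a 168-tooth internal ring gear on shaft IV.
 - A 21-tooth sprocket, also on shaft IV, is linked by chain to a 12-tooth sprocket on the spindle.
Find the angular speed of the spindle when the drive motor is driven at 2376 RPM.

231 RPM

Belt: ratio = 46/69 = 0.66667, so shaft II turns at 2376 / 0.66667 = 3564 RPM.
Chain: ratio = 153/34 = 4.5, so shaft III turns at 3564 / 4.5 = 792 RPM.
Internal gear: ratio = 168/28 = 6, so shaft IV turns at 792 / 6 = 132 RPM.
Chain: ratio = 12/21 = 0.57143, so the spindle turns at 132 / 0.57143 = 231 RPM.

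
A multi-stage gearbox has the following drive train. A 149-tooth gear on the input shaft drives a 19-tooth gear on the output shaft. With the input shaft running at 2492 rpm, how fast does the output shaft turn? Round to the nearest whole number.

19543 rpm

Gear mesh: ratio = 19/149 = 0.12752, so the output shaft turns at 2492 / 0.12752 = 19543 rpm.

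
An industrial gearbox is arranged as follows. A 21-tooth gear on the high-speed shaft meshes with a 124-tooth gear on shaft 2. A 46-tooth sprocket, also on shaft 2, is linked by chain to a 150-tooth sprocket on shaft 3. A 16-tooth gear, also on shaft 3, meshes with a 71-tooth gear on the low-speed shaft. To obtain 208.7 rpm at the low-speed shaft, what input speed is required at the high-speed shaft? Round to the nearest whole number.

Overall ratio R = 5.9048 × 3.2609 × 4.4375 = 85.443.
Required input speed = output speed × R = 208.7 × 85.443 = 17832 rpm.

17832 rpm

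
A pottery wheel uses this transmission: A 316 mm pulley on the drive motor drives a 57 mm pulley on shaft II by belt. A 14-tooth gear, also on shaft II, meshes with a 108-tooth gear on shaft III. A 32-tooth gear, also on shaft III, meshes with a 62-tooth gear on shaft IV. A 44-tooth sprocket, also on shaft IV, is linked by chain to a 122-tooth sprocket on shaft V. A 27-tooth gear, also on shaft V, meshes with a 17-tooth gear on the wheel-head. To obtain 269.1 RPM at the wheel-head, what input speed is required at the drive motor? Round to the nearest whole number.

1267 RPM

Overall ratio R = 0.18038 × 7.7143 × 1.9375 × 2.7727 × 0.62963 = 4.7067.
Required input speed = output speed × R = 269.1 × 4.7067 = 1266.6 RPM.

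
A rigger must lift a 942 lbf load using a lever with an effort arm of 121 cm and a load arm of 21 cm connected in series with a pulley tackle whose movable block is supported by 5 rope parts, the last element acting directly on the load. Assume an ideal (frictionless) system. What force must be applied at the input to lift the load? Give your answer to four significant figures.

Lever MA = effort arm / load arm = 121/21 = 5.7619.
Block-and-tackle MA = number of supporting rope parts = 5.
Combined ideal MA = 5.7619 × 5 = 28.81.
Effort = load / MA = 942 / 28.81 = 32.698 lbf.

32.70 lbf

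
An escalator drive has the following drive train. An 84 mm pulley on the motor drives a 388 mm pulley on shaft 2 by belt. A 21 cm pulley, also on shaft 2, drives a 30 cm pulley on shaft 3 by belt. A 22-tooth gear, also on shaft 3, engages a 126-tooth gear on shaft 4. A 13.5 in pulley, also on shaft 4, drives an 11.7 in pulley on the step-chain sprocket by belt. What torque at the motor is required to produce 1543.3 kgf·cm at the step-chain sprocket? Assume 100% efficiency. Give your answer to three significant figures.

Overall ratio R = 4.619 × 1.4286 × 5.7273 × 0.86667 = 32.753.
Input torque = output torque / R = 1543.3 / 32.753 = 47.119 kgf·cm.

47.1 kgf·cm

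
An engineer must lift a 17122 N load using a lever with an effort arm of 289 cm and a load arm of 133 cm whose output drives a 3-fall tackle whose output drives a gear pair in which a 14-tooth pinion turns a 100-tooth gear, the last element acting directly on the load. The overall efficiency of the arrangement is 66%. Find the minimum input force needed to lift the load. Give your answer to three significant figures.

557 N

Lever MA = effort arm / load arm = 289/133 = 2.1729.
Block-and-tackle MA = number of supporting rope parts = 3.
Gear pair MA = 100/14 = 7.1429.
Combined ideal MA = 2.1729 × 3 × 7.1429 = 46.563.
Actual MA = 46.563 × 0.66 = 30.731.
Effort = load / actual MA = 17122 / 30.731 = 557.15 N.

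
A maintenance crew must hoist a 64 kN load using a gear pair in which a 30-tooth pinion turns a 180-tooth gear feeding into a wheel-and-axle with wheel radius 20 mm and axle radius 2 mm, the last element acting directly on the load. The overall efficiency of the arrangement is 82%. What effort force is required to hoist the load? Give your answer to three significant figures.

1.30 kN

Gear pair MA = 180/30 = 6.
Wheel-and-axle MA = R/r = 20/2 = 10.
Combined ideal MA = 6 × 10 = 60.
Actual MA = 60 × 0.82 = 49.2.
Effort = load / actual MA = 64 / 49.2 = 1.3008 kN.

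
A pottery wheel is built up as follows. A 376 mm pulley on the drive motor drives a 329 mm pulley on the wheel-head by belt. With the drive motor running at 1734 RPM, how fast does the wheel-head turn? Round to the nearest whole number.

1982 RPM

belt 329/376 = 0.875 → 1734/0.875 = 1981.7 RPM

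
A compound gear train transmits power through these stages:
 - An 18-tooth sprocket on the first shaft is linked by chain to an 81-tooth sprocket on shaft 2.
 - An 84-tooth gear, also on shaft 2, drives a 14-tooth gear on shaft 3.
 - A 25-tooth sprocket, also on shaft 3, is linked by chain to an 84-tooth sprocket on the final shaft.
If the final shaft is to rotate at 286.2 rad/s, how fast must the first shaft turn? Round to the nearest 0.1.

Overall ratio R = 4.5 × 0.16667 × 3.36 = 2.52.
Required input speed = output speed × R = 286.2 × 2.52 = 721.22 rad/s.

721.2 rad/s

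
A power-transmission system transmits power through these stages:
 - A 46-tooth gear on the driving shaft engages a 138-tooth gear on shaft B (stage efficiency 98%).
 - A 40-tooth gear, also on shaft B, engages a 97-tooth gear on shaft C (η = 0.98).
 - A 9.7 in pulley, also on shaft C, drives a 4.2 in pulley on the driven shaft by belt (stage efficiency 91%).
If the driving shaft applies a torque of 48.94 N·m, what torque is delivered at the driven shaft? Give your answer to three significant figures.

After the gear mesh (138/46): 48.94 × 3 × 0.98 = 143.88 N·m
After the gear mesh (97/40): 143.88 × 2.425 × 0.98 = 341.94 N·m
After the belt (4.2/9.7): 341.94 × 0.43299 × 0.91 = 134.73 N·m

135 N·m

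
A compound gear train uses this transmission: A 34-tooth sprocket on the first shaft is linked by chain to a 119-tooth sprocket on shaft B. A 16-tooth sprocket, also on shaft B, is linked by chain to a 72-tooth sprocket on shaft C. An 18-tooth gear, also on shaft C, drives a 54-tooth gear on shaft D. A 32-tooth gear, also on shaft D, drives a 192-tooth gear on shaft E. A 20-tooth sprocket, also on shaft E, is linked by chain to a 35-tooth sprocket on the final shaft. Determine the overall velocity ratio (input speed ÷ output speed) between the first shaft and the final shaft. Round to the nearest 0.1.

496.1

Each stage contributes driven/driver: chain 119/34 = 3.5, chain 72/16 = 4.5, gear mesh 54/18 = 3, gear mesh 192/32 = 6, chain 35/20 = 1.75.
Overall: 3.5 × 4.5 × 3 × 6 × 1.75 = 496.12.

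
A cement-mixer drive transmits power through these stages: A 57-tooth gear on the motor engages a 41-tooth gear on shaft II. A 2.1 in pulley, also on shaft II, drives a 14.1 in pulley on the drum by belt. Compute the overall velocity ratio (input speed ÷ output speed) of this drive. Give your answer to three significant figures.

4.83

Each stage contributes driven/driver: gear mesh 41/57 = 0.7193, belt 14.1/2.1 = 6.7143.
Overall: 0.7193 × 6.7143 = 4.8296.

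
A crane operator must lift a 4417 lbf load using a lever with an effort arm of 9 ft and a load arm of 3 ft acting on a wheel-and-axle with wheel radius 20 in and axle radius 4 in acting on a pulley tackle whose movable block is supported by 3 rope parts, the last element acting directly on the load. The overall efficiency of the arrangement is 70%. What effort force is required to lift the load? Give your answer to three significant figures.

140 lbf

Lever MA = effort arm / load arm = 9/3 = 3.
Wheel-and-axle MA = R/r = 20/4 = 5.
Block-and-tackle MA = number of supporting rope parts = 3.
Combined ideal MA = 3 × 5 × 3 = 45.
Actual MA = 45 × 0.70 = 31.5.
Effort = load / actual MA = 4417 / 31.5 = 140.22 lbf.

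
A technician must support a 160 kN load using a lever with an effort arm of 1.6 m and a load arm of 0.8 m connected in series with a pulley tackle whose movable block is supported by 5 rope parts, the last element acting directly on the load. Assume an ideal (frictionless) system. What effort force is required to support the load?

Lever MA = effort arm / load arm = 1.6/0.8 = 2.
Block-and-tackle MA = number of supporting rope parts = 5.
Combined ideal MA = 2 × 5 = 10.
Effort = load / MA = 160 / 10 = 16 kN.

16 kN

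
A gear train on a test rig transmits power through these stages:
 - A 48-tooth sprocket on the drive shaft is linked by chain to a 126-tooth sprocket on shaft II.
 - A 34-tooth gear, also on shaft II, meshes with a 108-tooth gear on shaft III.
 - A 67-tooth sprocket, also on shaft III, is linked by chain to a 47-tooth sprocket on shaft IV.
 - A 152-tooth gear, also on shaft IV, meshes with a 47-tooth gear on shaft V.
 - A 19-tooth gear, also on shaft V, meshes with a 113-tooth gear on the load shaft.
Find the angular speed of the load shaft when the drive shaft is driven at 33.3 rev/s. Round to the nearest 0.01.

3.10 rev/s

Chain: ratio = 126/48 = 2.625, so shaft II turns at 33.3 / 2.625 = 12.686 rev/s.
Gear mesh: ratio = 108/34 = 3.1765, so shaft III turns at 12.686 / 3.1765 = 3.9937 rev/s.
Chain: ratio = 47/67 = 0.70149, so shaft IV turns at 3.9937 / 0.70149 = 5.6931 rev/s.
Gear mesh: ratio = 47/152 = 0.30921, so shaft V turns at 5.6931 / 0.30921 = 18.412 rev/s.
Gear mesh: ratio = 113/19 = 5.9474, so the load shaft turns at 18.412 / 5.9474 = 3.0958 rev/s.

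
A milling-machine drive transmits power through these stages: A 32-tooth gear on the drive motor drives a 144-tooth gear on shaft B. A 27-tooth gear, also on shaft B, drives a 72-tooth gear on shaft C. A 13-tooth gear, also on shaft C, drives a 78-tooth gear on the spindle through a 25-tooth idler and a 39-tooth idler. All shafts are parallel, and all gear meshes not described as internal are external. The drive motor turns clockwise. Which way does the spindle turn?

anticlockwise

the drive motor → shaft B: external mesh, 1 reversal → CCW.
shaft B → shaft C: external mesh, 1 reversal → CW.
shaft C → the spindle: driver → idler → idler → driven is 3 external meshes, 3 reversals → CCW.
5 reversals in total — an odd number — so the spindle turns opposite to the drive motor.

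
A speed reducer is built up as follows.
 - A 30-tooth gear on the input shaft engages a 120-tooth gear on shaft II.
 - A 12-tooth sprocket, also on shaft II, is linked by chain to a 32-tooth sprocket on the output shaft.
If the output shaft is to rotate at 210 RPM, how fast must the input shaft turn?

2240 RPM

Overall ratio R = 4 × 2.6667 = 10.667.
Required input speed = output speed × R = 210 × 10.667 = 2240 RPM.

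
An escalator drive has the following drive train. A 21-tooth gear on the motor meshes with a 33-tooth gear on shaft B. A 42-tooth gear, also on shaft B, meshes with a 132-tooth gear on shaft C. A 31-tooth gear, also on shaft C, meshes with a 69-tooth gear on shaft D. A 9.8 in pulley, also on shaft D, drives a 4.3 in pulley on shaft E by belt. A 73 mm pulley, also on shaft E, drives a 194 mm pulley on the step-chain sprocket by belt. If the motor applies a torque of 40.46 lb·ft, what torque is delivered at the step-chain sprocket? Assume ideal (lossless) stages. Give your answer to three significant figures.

519 lb·ft

Gear mesh: ratio = 33/21 = 1.5714; torque at shaft B = 40.46 × 1.5714 = 63.58 lb·ft.
Gear mesh: ratio = 132/42 = 3.1429; torque at shaft C = 63.58 × 3.1429 = 199.82 lb·ft.
Gear mesh: ratio = 69/31 = 2.2258; torque at shaft D = 199.82 × 2.2258 = 444.77 lb·ft.
Belt: ratio = 4.3/9.8 = 0.43878; torque at shaft E = 444.77 × 0.43878 = 195.15 lb·ft.
Belt: ratio = 194/73 = 2.6575; torque at the step-chain sprocket = 195.15 × 2.6575 = 518.63 lb·ft.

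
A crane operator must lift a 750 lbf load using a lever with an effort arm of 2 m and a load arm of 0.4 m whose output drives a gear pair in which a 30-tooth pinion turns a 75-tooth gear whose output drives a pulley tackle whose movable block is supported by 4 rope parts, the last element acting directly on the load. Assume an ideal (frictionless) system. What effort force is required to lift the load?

Lever MA = effort arm / load arm = 2/0.4 = 5.
Gear pair MA = 75/30 = 2.5.
Block-and-tackle MA = number of supporting rope parts = 4.
Combined ideal MA = 5 × 2.5 × 4 = 50.
Effort = load / MA = 750 / 50 = 15 lbf.

15 lbf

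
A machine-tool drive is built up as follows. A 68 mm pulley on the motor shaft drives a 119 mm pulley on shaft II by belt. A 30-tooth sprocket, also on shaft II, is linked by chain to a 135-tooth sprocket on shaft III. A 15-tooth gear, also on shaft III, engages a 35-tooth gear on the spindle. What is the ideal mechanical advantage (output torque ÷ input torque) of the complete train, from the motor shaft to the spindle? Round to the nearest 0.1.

18.4

Each stage contributes driven/driver: belt 119/68 = 1.75, chain 135/30 = 4.5, gear mesh 35/15 = 2.3333.
Overall: 1.75 × 4.5 × 2.3333 = 18.375.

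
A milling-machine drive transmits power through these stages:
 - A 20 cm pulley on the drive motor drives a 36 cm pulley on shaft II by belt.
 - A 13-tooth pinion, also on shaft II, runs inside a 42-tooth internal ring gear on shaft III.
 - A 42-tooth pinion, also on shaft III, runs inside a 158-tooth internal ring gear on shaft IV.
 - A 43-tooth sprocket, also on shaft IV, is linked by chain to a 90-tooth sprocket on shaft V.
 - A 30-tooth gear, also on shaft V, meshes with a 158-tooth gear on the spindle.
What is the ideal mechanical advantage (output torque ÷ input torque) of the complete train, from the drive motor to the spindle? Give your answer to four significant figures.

Each stage contributes driven/driver: belt 36/20 = 1.8, internal gear 42/13 = 3.2308, internal gear 158/42 = 3.7619, chain 90/43 = 2.093, gear mesh 158/30 = 5.2667.
Overall: 1.8 × 3.2308 × 3.7619 × 2.093 × 5.2667 = 241.15.

241.2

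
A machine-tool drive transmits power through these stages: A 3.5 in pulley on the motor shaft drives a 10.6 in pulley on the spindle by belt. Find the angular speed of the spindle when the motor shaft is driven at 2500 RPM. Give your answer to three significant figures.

825 RPM

Belt: ratio = 10.6/3.5 = 3.0286, so the spindle turns at 2500 / 3.0286 = 825.47 RPM.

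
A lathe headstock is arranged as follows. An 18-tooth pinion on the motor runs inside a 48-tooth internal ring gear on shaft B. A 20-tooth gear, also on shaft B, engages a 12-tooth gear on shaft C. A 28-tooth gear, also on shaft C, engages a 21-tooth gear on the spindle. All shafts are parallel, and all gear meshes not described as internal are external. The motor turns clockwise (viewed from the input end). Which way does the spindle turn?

clockwise

the motor → shaft B: internal mesh, same direction → CW.
shaft B → shaft C: external mesh, 1 reversal → CCW.
shaft C → the spindle: external mesh, 1 reversal → CW.
2 reversals in total — an even number — so the spindle turns the same way as the motor.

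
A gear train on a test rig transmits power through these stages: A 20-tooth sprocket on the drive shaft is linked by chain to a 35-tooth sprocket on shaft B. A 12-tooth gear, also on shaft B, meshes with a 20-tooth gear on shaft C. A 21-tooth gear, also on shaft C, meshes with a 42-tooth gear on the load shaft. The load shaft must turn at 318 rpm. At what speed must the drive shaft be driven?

Overall ratio R = 1.75 × 1.6667 × 2 = 5.8333.
Required input speed = output speed × R = 318 × 5.8333 = 1855 rpm.

1855 rpm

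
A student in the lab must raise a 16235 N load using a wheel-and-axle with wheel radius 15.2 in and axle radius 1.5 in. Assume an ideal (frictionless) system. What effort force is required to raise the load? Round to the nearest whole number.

1602 N

Wheel-and-axle MA = R/r = 15.2/1.5 = 10.133.
Effort = load / MA = 16235 / 10.133 = 1602.1 N.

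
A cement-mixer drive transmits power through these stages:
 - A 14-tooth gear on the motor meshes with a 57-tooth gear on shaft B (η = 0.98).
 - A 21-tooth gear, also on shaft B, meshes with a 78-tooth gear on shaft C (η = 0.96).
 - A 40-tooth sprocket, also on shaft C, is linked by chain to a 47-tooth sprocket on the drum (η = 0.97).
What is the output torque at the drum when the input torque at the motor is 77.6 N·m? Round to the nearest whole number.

After the gear mesh (57/14): 77.6 × 4.0714 × 0.98 = 309.62 N·m
After the gear mesh (78/21): 309.62 × 3.7143 × 0.96 = 1104 N·m
After the chain (47/40): 1104 × 1.175 × 0.97 = 1258.3 N·m

1258 N·m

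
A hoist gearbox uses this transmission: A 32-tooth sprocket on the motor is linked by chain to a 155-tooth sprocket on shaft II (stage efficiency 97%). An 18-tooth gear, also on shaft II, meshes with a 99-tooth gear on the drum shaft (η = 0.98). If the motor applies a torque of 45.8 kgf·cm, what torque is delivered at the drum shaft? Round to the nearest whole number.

1160 kgf·cm

Chain: ratio = 155/32 = 4.8438; torque at shaft II = 45.8 × 4.8438 × 0.97 = 215.19 kgf·cm.
Gear mesh: ratio = 99/18 = 5.5; torque at the drum shaft = 215.19 × 5.5 × 0.98 = 1159.9 kgf·cm.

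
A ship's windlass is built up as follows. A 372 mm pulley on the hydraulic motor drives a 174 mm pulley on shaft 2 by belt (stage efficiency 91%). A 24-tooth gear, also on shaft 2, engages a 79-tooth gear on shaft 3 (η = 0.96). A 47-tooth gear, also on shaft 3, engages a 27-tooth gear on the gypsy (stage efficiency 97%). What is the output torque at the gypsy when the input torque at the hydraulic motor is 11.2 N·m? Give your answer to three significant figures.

Belt: ratio = 174/372 = 0.46774; torque at shaft 2 = 11.2 × 0.46774 × 0.91 = 4.7672 N·m.
Gear mesh: ratio = 79/24 = 3.2917; torque at shaft 3 = 4.7672 × 3.2917 × 0.96 = 15.064 N·m.
Gear mesh: ratio = 27/47 = 0.57447; torque at the gypsy = 15.064 × 0.57447 × 0.97 = 8.3944 N·m.

8.39 N·m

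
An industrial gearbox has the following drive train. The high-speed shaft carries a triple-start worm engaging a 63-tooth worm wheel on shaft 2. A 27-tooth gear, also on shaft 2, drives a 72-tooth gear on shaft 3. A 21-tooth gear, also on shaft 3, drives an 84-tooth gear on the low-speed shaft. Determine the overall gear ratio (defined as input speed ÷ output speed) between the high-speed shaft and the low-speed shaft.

Each stage contributes driven/driver: worm 63/3 = 21, gear mesh 72/27 = 2.6667, gear mesh 84/21 = 4.
Overall: 21 × 2.6667 × 4 = 224.

224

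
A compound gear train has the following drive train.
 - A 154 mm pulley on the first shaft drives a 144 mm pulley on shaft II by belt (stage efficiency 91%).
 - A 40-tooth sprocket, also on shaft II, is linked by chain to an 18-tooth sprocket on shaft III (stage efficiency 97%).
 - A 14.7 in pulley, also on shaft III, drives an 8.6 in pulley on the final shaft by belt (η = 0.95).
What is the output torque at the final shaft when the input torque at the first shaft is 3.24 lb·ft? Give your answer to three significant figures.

0.669 lb·ft

After the belt (144/154): 3.24 × 0.93506 × 0.91 = 2.7569 lb·ft
After the chain (18/40): 2.7569 × 0.45 × 0.97 = 1.2034 lb·ft
After the belt (8.6/14.7): 1.2034 × 0.58503 × 0.95 = 0.66883 lb·ft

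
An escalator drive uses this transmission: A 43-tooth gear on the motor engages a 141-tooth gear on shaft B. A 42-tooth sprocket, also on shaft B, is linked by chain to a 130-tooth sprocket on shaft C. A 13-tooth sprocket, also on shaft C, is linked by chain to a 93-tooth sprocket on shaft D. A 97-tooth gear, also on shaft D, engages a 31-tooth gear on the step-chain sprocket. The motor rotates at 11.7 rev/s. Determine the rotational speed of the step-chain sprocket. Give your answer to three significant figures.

0.504 rev/s

the motor → shaft B (gear mesh, 141/43): 11.7 ÷ 3.2791 = 3.5681 rev/s
shaft B → shaft C (chain, 130/42): 3.5681 ÷ 3.0952 = 1.1528 rev/s
shaft C → shaft D (chain, 93/13): 1.1528 ÷ 7.1538 = 0.16114 rev/s
shaft D → the step-chain sprocket (gear mesh, 31/97): 0.16114 ÷ 0.31959 = 0.50421 rev/s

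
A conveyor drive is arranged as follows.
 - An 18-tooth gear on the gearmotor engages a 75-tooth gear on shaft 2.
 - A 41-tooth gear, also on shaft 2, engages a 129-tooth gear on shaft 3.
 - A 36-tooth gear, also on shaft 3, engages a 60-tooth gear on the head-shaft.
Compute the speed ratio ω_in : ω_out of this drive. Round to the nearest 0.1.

Each stage contributes driven/driver: gear mesh 75/18 = 4.1667, gear mesh 129/41 = 3.1463, gear mesh 60/36 = 1.6667.
Overall: 4.1667 × 3.1463 × 1.6667 = 21.85.

21.8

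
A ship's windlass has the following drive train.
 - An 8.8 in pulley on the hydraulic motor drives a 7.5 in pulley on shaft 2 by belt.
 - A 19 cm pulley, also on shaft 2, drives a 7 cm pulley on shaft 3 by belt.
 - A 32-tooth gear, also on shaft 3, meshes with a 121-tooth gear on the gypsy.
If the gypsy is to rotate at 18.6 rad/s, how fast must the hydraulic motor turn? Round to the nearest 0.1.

22.1 rad/s

Overall ratio R = 0.85227 × 0.36842 × 3.7812 = 1.1873.
Required input speed = output speed × R = 18.6 × 1.1873 = 22.084 rad/s.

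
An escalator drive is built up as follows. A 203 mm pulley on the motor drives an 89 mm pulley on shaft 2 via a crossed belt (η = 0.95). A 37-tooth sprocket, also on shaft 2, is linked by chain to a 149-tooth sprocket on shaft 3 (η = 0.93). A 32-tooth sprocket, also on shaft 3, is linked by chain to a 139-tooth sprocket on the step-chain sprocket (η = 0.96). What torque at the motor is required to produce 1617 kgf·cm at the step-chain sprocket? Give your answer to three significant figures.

Overall ratio R = 0.43842 × 4.027 × 4.3438 = 7.6691; overall efficiency η = 0.95 × 0.93 × 0.96 = 0.8482.
Input torque = output torque / (R × η) = 1617 / (7.6691 × 0.8482) = 248.59 kgf·cm.

249 kgf·cm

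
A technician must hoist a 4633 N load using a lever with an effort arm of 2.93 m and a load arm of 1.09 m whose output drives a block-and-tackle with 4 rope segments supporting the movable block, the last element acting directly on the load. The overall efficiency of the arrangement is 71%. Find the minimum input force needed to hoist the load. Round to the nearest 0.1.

606.9 N

Lever MA = effort arm / load arm = 2.93/1.09 = 2.6881.
Block-and-tackle MA = number of supporting rope parts = 4.
Combined ideal MA = 2.6881 × 4 = 10.752.
Actual MA = 10.752 × 0.71 = 7.6341.
Effort = load / actual MA = 4633 / 7.6341 = 606.88 N.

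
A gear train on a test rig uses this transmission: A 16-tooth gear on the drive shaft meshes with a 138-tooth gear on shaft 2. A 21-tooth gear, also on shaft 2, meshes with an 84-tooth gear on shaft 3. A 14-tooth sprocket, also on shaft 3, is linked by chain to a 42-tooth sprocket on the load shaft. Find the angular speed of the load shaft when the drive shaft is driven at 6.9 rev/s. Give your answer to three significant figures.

Gear mesh: ratio = 138/16 = 8.625, so shaft 2 turns at 6.9 / 8.625 = 0.8 rev/s.
Gear mesh: ratio = 84/21 = 4, so shaft 3 turns at 0.8 / 4 = 0.2 rev/s.
Chain: ratio = 42/14 = 3, so the load shaft turns at 0.2 / 3 = 0.066667 rev/s.

0.0667 rev/s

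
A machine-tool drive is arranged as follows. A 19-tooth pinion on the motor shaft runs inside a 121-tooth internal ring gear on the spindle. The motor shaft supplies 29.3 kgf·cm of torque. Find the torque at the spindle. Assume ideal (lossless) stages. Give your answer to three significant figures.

187 kgf·cm

internal gear 121/19 = 6.3684 → τ = 29.3·6.3684 = 186.59 kgf·cm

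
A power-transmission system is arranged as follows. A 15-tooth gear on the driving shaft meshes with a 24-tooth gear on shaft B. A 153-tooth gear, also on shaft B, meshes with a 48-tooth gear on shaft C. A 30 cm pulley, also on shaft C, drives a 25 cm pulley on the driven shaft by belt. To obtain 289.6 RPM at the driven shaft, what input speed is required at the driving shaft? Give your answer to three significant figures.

121 RPM

Overall ratio R = 1.6 × 0.31373 × 0.83333 = 0.4183.
Required input speed = output speed × R = 289.6 × 0.4183 = 121.14 RPM.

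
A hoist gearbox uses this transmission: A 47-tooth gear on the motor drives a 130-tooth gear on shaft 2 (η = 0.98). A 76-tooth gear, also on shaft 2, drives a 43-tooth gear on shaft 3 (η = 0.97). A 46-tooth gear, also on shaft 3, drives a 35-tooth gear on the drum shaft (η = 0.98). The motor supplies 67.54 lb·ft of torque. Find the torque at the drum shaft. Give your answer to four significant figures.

74.92 lb·ft

Gear mesh: ratio = 130/47 = 2.766; torque at shaft 2 = 67.54 × 2.766 × 0.98 = 183.08 lb·ft.
Gear mesh: ratio = 43/76 = 0.56579; torque at shaft 3 = 183.08 × 0.56579 × 0.97 = 100.48 lb·ft.
Gear mesh: ratio = 35/46 = 0.76087; torque at the drum shaft = 100.48 × 0.76087 × 0.98 = 74.92 lb·ft.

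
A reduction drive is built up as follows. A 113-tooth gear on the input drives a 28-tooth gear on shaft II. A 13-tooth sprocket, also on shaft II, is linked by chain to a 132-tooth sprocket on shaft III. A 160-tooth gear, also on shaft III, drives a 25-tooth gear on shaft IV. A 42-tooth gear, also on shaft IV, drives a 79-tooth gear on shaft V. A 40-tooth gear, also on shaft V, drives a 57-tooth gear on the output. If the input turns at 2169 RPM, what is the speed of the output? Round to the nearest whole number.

Gear mesh: ratio = 28/113 = 0.24779, so shaft II turns at 2169 / 0.24779 = 8753.5 RPM.
Chain: ratio = 132/13 = 10.154, so shaft III turns at 8753.5 / 10.154 = 862.08 RPM.
Gear mesh: ratio = 25/160 = 0.15625, so shaft IV turns at 862.08 / 0.15625 = 5517.3 RPM.
Gear mesh: ratio = 79/42 = 1.881, so shaft V turns at 5517.3 / 1.881 = 2933.3 RPM.
Gear mesh: ratio = 57/40 = 1.425, so the output turns at 2933.3 / 1.425 = 2058.4 RPM.

2058 RPM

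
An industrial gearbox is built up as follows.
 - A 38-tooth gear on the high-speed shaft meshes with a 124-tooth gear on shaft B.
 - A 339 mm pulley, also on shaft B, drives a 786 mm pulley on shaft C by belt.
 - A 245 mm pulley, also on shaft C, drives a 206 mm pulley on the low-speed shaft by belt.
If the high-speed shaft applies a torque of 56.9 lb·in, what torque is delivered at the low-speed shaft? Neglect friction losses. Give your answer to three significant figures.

362 lb·in

After the gear mesh (124/38): 56.9 × 3.2632 = 185.67 lb·in
After the belt (786/339): 185.67 × 2.3186 = 430.5 lb·in
After the belt (206/245): 430.5 × 0.84082 = 361.97 lb·in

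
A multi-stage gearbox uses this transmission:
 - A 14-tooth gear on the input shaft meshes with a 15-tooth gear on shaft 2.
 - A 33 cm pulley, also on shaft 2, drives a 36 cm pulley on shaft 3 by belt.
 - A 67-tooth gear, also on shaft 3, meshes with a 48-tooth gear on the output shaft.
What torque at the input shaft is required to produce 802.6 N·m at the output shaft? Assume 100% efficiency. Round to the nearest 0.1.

958.5 N·m

Overall ratio R = 1.0714 × 1.0909 × 0.71642 = 0.83737.
Input torque = output torque / R = 802.6 / 0.83737 = 958.48 N·m.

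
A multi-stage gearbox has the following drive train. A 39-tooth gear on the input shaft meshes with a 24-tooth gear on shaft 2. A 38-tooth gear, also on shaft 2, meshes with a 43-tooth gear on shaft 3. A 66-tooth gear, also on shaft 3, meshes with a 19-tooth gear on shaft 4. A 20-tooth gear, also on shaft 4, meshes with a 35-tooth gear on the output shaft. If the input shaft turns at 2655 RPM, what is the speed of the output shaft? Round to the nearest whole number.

7568 RPM

gear mesh 24/39 = 0.61538 → 2655/0.61538 = 4314.4 RPM
gear mesh 43/38 = 1.1316 → 4314.4/1.1316 = 3812.7 RPM
gear mesh 19/66 = 0.28788 → 3812.7/0.28788 = 13244 RPM
gear mesh 35/20 = 1.75 → 13244/1.75 = 7568.1 RPM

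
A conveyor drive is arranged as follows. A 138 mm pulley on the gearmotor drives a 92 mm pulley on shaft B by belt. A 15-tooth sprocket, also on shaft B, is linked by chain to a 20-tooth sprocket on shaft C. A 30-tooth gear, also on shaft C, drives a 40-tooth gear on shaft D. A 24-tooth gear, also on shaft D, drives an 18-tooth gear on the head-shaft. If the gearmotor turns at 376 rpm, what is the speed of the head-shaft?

423 rpm

belt 92/138 = 0.66667 → 376/0.66667 = 564 rpm
chain 20/15 = 1.3333 → 564/1.3333 = 423 rpm
gear mesh 40/30 = 1.3333 → 423/1.3333 = 317.25 rpm
gear mesh 18/24 = 0.75 → 317.25/0.75 = 423 rpm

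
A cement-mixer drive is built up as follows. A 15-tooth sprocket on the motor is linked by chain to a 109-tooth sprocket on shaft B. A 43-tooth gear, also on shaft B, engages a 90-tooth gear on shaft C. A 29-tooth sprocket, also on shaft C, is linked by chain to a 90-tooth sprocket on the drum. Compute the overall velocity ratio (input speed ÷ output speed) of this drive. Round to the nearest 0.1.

47.2

Each stage contributes driven/driver: chain 109/15 = 7.2667, gear mesh 90/43 = 2.093, chain 90/29 = 3.1034.
Overall: 7.2667 × 2.093 × 3.1034 = 47.201.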